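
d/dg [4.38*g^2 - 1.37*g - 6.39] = 8.76*g - 1.37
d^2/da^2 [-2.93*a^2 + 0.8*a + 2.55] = -5.86000000000000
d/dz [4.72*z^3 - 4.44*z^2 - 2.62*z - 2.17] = 14.16*z^2 - 8.88*z - 2.62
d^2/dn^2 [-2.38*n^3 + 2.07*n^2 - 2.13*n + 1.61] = 4.14 - 14.28*n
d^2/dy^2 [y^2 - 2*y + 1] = 2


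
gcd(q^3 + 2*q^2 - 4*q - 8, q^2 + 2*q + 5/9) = 1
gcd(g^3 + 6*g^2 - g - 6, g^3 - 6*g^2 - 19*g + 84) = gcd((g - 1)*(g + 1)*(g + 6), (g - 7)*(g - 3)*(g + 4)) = 1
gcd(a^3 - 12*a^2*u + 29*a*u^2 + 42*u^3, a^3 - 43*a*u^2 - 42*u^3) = -a^2 + 6*a*u + 7*u^2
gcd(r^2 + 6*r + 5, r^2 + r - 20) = r + 5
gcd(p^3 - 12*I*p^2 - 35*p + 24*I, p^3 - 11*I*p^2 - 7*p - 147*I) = 1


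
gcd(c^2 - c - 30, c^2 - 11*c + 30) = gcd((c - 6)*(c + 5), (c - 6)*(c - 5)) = c - 6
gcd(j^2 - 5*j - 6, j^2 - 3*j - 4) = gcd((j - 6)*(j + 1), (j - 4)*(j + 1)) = j + 1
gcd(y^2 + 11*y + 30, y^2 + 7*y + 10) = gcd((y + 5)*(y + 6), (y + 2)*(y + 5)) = y + 5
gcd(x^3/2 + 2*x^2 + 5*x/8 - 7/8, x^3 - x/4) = x - 1/2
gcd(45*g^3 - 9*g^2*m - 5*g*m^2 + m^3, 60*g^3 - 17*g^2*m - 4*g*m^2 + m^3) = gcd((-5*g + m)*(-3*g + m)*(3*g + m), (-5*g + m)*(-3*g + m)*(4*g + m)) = 15*g^2 - 8*g*m + m^2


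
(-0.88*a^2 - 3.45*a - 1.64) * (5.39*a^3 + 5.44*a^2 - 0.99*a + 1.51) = -4.7432*a^5 - 23.3827*a^4 - 26.7364*a^3 - 6.8349*a^2 - 3.5859*a - 2.4764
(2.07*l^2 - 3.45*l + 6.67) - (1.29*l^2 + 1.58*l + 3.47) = 0.78*l^2 - 5.03*l + 3.2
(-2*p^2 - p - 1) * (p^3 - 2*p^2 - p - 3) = -2*p^5 + 3*p^4 + 3*p^3 + 9*p^2 + 4*p + 3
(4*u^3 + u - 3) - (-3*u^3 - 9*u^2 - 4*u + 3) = 7*u^3 + 9*u^2 + 5*u - 6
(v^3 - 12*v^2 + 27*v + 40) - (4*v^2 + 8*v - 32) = v^3 - 16*v^2 + 19*v + 72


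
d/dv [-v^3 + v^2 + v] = -3*v^2 + 2*v + 1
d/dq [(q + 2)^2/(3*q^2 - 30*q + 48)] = 2*(-7*q^2 + 12*q + 52)/(3*(q^4 - 20*q^3 + 132*q^2 - 320*q + 256))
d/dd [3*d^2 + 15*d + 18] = 6*d + 15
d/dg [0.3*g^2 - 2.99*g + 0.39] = 0.6*g - 2.99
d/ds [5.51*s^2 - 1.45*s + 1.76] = 11.02*s - 1.45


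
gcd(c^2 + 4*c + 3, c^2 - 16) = 1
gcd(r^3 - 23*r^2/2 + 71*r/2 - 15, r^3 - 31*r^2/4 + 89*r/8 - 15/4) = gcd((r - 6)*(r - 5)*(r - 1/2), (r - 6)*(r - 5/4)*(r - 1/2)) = r^2 - 13*r/2 + 3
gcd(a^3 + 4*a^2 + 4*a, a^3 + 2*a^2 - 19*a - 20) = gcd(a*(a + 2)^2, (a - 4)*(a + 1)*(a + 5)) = 1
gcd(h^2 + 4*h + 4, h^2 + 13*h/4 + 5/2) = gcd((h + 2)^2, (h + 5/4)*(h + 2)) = h + 2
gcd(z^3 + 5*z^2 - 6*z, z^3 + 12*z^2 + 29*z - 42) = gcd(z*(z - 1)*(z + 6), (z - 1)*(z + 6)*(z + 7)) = z^2 + 5*z - 6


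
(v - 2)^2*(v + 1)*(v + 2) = v^4 - v^3 - 6*v^2 + 4*v + 8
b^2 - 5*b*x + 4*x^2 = (b - 4*x)*(b - x)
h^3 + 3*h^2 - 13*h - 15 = (h - 3)*(h + 1)*(h + 5)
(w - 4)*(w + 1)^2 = w^3 - 2*w^2 - 7*w - 4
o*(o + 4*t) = o^2 + 4*o*t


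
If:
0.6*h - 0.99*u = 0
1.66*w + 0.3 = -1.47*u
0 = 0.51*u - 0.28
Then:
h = 0.91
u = 0.55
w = -0.67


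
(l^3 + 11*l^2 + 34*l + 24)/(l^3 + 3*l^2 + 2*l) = (l^2 + 10*l + 24)/(l*(l + 2))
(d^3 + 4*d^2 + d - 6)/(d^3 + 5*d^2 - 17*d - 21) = (d^3 + 4*d^2 + d - 6)/(d^3 + 5*d^2 - 17*d - 21)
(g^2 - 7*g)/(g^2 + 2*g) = (g - 7)/(g + 2)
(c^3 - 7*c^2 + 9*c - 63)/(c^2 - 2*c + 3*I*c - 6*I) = (c^2 - c*(7 + 3*I) + 21*I)/(c - 2)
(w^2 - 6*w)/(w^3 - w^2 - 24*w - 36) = w/(w^2 + 5*w + 6)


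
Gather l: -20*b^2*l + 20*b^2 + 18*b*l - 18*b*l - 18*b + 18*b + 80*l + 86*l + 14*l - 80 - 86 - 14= 20*b^2 + l*(180 - 20*b^2) - 180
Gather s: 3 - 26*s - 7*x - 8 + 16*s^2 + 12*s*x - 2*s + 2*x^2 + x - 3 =16*s^2 + s*(12*x - 28) + 2*x^2 - 6*x - 8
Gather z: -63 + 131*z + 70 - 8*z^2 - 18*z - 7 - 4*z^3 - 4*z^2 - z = -4*z^3 - 12*z^2 + 112*z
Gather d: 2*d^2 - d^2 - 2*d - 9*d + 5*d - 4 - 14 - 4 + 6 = d^2 - 6*d - 16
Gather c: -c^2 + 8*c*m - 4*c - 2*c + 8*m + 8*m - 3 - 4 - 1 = -c^2 + c*(8*m - 6) + 16*m - 8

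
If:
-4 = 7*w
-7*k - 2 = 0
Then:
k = -2/7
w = -4/7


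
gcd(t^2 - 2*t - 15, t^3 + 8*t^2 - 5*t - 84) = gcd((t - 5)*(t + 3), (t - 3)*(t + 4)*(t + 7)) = 1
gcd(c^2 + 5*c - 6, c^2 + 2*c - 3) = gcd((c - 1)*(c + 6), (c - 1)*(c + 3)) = c - 1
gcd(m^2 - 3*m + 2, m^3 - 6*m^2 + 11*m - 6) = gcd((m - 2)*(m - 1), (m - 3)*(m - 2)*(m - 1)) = m^2 - 3*m + 2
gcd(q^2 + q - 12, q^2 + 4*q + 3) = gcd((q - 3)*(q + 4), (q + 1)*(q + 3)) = 1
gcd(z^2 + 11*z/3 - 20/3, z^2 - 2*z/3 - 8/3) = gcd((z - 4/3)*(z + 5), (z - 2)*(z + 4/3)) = 1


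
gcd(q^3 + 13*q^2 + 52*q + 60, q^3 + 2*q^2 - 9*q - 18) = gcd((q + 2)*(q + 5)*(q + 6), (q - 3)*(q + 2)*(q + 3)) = q + 2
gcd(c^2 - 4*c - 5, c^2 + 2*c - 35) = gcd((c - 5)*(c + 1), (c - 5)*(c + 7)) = c - 5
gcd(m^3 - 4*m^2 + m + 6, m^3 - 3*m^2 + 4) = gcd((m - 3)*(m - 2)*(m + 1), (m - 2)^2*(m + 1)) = m^2 - m - 2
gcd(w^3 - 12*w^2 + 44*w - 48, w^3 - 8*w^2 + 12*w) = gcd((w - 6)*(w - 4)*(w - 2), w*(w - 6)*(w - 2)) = w^2 - 8*w + 12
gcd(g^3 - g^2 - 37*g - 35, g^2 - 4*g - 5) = g + 1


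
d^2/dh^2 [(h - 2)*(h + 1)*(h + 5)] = 6*h + 8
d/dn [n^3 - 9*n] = 3*n^2 - 9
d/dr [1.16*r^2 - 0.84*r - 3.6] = 2.32*r - 0.84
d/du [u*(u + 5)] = 2*u + 5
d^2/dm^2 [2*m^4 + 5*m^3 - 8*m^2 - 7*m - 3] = 24*m^2 + 30*m - 16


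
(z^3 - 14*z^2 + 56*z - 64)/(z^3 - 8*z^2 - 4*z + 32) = (z - 4)/(z + 2)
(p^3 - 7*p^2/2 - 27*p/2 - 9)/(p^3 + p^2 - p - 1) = (p^2 - 9*p/2 - 9)/(p^2 - 1)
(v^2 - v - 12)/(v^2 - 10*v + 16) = (v^2 - v - 12)/(v^2 - 10*v + 16)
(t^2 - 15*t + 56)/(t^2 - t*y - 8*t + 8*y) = (7 - t)/(-t + y)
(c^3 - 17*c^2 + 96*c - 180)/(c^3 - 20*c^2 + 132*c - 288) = (c - 5)/(c - 8)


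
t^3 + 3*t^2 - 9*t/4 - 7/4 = (t - 1)*(t + 1/2)*(t + 7/2)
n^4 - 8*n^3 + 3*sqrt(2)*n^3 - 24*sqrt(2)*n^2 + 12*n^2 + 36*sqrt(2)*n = n*(n - 6)*(n - 2)*(n + 3*sqrt(2))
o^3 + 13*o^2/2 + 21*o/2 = o*(o + 3)*(o + 7/2)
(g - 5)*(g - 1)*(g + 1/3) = g^3 - 17*g^2/3 + 3*g + 5/3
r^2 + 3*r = r*(r + 3)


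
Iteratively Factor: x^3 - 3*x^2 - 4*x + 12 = (x - 2)*(x^2 - x - 6) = (x - 2)*(x + 2)*(x - 3)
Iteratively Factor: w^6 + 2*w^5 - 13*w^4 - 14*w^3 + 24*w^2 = (w - 3)*(w^5 + 5*w^4 + 2*w^3 - 8*w^2) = (w - 3)*(w + 2)*(w^4 + 3*w^3 - 4*w^2) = (w - 3)*(w + 2)*(w + 4)*(w^3 - w^2) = w*(w - 3)*(w + 2)*(w + 4)*(w^2 - w) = w^2*(w - 3)*(w + 2)*(w + 4)*(w - 1)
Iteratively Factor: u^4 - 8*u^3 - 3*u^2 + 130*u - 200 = (u + 4)*(u^3 - 12*u^2 + 45*u - 50) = (u - 5)*(u + 4)*(u^2 - 7*u + 10) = (u - 5)*(u - 2)*(u + 4)*(u - 5)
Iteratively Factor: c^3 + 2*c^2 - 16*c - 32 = (c + 4)*(c^2 - 2*c - 8) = (c - 4)*(c + 4)*(c + 2)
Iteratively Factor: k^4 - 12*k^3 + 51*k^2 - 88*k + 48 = (k - 4)*(k^3 - 8*k^2 + 19*k - 12) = (k - 4)*(k - 3)*(k^2 - 5*k + 4) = (k - 4)*(k - 3)*(k - 1)*(k - 4)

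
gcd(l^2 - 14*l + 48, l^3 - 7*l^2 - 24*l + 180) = l - 6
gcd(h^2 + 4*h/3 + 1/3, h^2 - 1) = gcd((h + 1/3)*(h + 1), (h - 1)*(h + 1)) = h + 1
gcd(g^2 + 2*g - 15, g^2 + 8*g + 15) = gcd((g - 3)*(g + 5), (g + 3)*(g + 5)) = g + 5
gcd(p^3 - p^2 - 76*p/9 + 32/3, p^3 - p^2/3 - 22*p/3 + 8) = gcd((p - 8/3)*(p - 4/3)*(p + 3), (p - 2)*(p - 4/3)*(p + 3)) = p^2 + 5*p/3 - 4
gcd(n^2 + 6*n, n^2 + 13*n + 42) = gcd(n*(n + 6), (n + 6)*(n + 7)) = n + 6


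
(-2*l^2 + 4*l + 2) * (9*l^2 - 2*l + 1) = -18*l^4 + 40*l^3 + 8*l^2 + 2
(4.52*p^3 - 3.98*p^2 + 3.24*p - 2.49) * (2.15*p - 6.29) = 9.718*p^4 - 36.9878*p^3 + 32.0002*p^2 - 25.7331*p + 15.6621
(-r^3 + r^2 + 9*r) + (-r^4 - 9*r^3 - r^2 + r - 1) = -r^4 - 10*r^3 + 10*r - 1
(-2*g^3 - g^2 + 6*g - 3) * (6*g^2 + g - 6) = -12*g^5 - 8*g^4 + 47*g^3 - 6*g^2 - 39*g + 18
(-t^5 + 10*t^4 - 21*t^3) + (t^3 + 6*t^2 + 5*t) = -t^5 + 10*t^4 - 20*t^3 + 6*t^2 + 5*t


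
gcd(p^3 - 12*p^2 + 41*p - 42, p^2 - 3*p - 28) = p - 7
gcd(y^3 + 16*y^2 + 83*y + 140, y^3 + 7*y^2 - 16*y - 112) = y^2 + 11*y + 28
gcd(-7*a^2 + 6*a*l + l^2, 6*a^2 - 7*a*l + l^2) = a - l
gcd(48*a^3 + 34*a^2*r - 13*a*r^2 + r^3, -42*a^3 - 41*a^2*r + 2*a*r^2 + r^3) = -6*a^2 - 5*a*r + r^2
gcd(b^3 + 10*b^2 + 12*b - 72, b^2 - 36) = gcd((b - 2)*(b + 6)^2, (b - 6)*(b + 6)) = b + 6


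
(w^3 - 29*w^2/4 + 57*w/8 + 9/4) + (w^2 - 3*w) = w^3 - 25*w^2/4 + 33*w/8 + 9/4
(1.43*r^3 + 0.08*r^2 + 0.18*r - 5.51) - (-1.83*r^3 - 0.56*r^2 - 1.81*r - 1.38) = 3.26*r^3 + 0.64*r^2 + 1.99*r - 4.13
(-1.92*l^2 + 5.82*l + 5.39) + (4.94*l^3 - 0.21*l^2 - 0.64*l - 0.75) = 4.94*l^3 - 2.13*l^2 + 5.18*l + 4.64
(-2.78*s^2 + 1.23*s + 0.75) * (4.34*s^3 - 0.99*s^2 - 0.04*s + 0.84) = -12.0652*s^5 + 8.0904*s^4 + 2.1485*s^3 - 3.1269*s^2 + 1.0032*s + 0.63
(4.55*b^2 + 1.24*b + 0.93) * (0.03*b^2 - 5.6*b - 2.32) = 0.1365*b^4 - 25.4428*b^3 - 17.4721*b^2 - 8.0848*b - 2.1576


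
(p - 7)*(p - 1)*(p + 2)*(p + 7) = p^4 + p^3 - 51*p^2 - 49*p + 98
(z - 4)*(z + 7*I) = z^2 - 4*z + 7*I*z - 28*I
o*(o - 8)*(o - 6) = o^3 - 14*o^2 + 48*o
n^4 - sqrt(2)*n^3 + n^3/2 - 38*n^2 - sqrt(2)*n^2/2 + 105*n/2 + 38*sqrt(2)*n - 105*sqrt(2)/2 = (n - 5)*(n - 3/2)*(n + 7)*(n - sqrt(2))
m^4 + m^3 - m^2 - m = m*(m - 1)*(m + 1)^2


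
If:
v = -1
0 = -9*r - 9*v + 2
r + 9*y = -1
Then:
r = 11/9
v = -1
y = -20/81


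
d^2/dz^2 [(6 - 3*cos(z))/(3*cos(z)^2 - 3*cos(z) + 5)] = 6*(-81*(1 - cos(2*z))^2*cos(z) + 63*(1 - cos(2*z))^2 + 272*cos(z) - 198*cos(2*z) - 18*cos(3*z) + 18*cos(5*z) - 234)/(6*cos(z) - 3*cos(2*z) - 13)^3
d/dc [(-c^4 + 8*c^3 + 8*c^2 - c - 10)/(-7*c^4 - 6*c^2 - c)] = 2*(28*c^6 + 62*c^5 - 33*c^4 - 148*c^3 - 7*c^2 - 60*c - 5)/(c^2*(49*c^6 + 84*c^4 + 14*c^3 + 36*c^2 + 12*c + 1))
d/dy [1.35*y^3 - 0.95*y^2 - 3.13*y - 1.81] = 4.05*y^2 - 1.9*y - 3.13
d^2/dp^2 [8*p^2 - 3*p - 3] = 16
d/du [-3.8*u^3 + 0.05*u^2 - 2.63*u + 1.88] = -11.4*u^2 + 0.1*u - 2.63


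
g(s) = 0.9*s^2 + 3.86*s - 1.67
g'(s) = 1.8*s + 3.86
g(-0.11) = -2.08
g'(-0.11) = 3.66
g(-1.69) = -5.62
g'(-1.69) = 0.82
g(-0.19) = -2.37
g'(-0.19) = 3.52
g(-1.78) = -5.69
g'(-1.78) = 0.66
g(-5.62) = 5.06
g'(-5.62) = -6.26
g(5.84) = 51.57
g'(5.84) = 14.37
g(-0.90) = -4.42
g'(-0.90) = 2.24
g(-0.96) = -4.55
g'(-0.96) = 2.13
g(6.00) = 53.89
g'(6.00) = 14.66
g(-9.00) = 36.49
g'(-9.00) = -12.34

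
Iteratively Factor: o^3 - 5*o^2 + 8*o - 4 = (o - 1)*(o^2 - 4*o + 4) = (o - 2)*(o - 1)*(o - 2)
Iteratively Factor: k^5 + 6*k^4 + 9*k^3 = (k + 3)*(k^4 + 3*k^3) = k*(k + 3)*(k^3 + 3*k^2) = k^2*(k + 3)*(k^2 + 3*k) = k^2*(k + 3)^2*(k)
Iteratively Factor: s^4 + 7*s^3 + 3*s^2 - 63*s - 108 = (s - 3)*(s^3 + 10*s^2 + 33*s + 36) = (s - 3)*(s + 4)*(s^2 + 6*s + 9) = (s - 3)*(s + 3)*(s + 4)*(s + 3)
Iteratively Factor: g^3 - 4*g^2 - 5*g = (g)*(g^2 - 4*g - 5) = g*(g - 5)*(g + 1)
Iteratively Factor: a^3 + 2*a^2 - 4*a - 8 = (a - 2)*(a^2 + 4*a + 4) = (a - 2)*(a + 2)*(a + 2)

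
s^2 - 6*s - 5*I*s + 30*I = (s - 6)*(s - 5*I)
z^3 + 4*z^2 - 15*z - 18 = (z - 3)*(z + 1)*(z + 6)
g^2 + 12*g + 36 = (g + 6)^2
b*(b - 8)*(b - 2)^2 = b^4 - 12*b^3 + 36*b^2 - 32*b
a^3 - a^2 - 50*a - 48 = (a - 8)*(a + 1)*(a + 6)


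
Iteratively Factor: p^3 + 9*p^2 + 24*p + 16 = (p + 1)*(p^2 + 8*p + 16) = (p + 1)*(p + 4)*(p + 4)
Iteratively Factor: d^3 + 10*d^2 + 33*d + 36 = (d + 3)*(d^2 + 7*d + 12) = (d + 3)*(d + 4)*(d + 3)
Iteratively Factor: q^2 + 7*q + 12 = (q + 4)*(q + 3)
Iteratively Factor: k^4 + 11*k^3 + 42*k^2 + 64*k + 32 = (k + 4)*(k^3 + 7*k^2 + 14*k + 8) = (k + 2)*(k + 4)*(k^2 + 5*k + 4) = (k + 1)*(k + 2)*(k + 4)*(k + 4)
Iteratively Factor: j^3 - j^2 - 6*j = (j - 3)*(j^2 + 2*j) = (j - 3)*(j + 2)*(j)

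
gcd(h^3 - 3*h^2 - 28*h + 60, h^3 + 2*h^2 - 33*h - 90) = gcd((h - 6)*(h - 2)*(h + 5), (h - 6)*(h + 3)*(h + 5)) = h^2 - h - 30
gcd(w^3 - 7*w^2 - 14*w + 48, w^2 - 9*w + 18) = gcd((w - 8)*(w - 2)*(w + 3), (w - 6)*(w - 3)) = 1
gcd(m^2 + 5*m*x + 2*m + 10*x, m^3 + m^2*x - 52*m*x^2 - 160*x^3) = m + 5*x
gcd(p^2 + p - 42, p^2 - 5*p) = 1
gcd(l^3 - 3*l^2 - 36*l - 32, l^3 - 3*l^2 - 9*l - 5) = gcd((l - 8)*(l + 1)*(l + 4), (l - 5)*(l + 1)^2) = l + 1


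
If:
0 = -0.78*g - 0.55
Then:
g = -0.71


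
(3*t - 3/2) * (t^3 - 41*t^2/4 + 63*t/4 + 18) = 3*t^4 - 129*t^3/4 + 501*t^2/8 + 243*t/8 - 27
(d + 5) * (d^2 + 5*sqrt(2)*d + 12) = d^3 + 5*d^2 + 5*sqrt(2)*d^2 + 12*d + 25*sqrt(2)*d + 60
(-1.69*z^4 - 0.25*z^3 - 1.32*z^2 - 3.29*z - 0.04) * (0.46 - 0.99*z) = 1.6731*z^5 - 0.5299*z^4 + 1.1918*z^3 + 2.6499*z^2 - 1.4738*z - 0.0184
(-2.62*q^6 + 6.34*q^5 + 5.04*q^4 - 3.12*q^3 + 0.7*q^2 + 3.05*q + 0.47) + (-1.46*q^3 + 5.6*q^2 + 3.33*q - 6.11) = -2.62*q^6 + 6.34*q^5 + 5.04*q^4 - 4.58*q^3 + 6.3*q^2 + 6.38*q - 5.64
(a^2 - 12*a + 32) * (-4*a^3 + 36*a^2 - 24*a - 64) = -4*a^5 + 84*a^4 - 584*a^3 + 1376*a^2 - 2048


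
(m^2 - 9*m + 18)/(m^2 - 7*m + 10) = (m^2 - 9*m + 18)/(m^2 - 7*m + 10)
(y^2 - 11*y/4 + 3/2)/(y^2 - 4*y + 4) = (y - 3/4)/(y - 2)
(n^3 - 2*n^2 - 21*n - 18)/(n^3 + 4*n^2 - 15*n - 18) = (n^2 - 3*n - 18)/(n^2 + 3*n - 18)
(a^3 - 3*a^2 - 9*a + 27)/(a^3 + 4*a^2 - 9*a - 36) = (a - 3)/(a + 4)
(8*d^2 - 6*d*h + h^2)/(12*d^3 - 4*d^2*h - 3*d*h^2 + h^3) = (4*d - h)/(6*d^2 + d*h - h^2)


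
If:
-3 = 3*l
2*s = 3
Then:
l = -1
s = 3/2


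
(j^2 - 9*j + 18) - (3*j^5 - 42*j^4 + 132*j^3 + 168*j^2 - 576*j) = -3*j^5 + 42*j^4 - 132*j^3 - 167*j^2 + 567*j + 18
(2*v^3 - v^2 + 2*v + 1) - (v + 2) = 2*v^3 - v^2 + v - 1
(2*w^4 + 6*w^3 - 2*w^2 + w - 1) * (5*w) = 10*w^5 + 30*w^4 - 10*w^3 + 5*w^2 - 5*w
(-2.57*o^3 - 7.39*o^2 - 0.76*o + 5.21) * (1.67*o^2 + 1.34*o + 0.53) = -4.2919*o^5 - 15.7851*o^4 - 12.5339*o^3 + 3.7656*o^2 + 6.5786*o + 2.7613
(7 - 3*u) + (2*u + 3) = 10 - u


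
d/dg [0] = 0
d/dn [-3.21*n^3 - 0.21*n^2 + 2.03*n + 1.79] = -9.63*n^2 - 0.42*n + 2.03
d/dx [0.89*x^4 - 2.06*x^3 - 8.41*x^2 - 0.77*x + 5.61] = 3.56*x^3 - 6.18*x^2 - 16.82*x - 0.77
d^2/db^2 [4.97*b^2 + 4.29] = 9.94000000000000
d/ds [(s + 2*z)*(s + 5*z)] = 2*s + 7*z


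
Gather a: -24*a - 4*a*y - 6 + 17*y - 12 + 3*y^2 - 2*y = a*(-4*y - 24) + 3*y^2 + 15*y - 18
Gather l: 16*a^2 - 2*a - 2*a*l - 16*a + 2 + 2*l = 16*a^2 - 18*a + l*(2 - 2*a) + 2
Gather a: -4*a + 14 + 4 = 18 - 4*a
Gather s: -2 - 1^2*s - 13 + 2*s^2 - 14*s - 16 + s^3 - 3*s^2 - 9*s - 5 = s^3 - s^2 - 24*s - 36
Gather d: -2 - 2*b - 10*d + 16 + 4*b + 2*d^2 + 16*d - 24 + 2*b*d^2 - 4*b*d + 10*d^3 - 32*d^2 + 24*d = 2*b + 10*d^3 + d^2*(2*b - 30) + d*(30 - 4*b) - 10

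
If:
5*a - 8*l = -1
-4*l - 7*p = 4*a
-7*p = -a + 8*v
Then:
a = 16*v/15 - 1/15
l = 2*v/3 + 1/12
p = -104*v/105 - 1/105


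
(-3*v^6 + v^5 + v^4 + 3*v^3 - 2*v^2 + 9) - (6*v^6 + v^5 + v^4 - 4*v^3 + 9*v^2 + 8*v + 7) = -9*v^6 + 7*v^3 - 11*v^2 - 8*v + 2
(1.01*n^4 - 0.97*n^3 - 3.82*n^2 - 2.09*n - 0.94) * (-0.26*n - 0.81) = -0.2626*n^5 - 0.5659*n^4 + 1.7789*n^3 + 3.6376*n^2 + 1.9373*n + 0.7614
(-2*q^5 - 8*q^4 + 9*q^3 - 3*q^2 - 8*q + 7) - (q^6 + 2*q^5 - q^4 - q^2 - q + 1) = -q^6 - 4*q^5 - 7*q^4 + 9*q^3 - 2*q^2 - 7*q + 6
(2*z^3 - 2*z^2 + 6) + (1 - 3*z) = 2*z^3 - 2*z^2 - 3*z + 7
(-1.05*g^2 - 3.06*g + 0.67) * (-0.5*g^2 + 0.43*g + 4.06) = 0.525*g^4 + 1.0785*g^3 - 5.9138*g^2 - 12.1355*g + 2.7202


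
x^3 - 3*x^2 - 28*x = x*(x - 7)*(x + 4)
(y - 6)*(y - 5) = y^2 - 11*y + 30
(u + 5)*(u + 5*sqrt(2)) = u^2 + 5*u + 5*sqrt(2)*u + 25*sqrt(2)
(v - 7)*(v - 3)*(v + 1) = v^3 - 9*v^2 + 11*v + 21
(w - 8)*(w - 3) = w^2 - 11*w + 24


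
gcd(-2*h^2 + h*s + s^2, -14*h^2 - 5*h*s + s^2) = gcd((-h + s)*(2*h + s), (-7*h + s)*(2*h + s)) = 2*h + s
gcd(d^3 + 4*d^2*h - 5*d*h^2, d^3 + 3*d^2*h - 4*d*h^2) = d^2 - d*h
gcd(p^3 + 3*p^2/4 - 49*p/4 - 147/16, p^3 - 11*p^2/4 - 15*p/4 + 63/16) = p - 7/2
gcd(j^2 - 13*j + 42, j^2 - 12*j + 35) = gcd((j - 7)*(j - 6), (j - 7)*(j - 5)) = j - 7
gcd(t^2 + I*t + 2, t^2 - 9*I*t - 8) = t - I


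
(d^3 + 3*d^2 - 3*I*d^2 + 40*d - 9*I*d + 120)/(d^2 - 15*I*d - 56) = (d^2 + d*(3 + 5*I) + 15*I)/(d - 7*I)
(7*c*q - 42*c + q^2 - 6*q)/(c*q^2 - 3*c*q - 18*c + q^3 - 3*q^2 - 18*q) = (7*c + q)/(c*q + 3*c + q^2 + 3*q)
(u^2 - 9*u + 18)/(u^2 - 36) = (u - 3)/(u + 6)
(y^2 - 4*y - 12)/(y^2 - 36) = (y + 2)/(y + 6)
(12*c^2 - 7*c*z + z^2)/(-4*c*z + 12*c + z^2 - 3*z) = (-3*c + z)/(z - 3)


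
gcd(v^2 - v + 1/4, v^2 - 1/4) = v - 1/2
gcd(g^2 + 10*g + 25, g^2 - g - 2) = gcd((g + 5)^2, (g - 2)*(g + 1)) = 1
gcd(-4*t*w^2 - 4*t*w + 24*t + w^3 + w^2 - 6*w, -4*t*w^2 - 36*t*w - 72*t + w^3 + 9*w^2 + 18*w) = 4*t*w + 12*t - w^2 - 3*w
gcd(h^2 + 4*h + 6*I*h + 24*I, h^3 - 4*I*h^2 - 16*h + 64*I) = h + 4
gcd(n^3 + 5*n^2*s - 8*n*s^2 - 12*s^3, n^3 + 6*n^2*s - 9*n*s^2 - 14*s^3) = -n^2 + n*s + 2*s^2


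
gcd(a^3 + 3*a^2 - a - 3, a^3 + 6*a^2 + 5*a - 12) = a^2 + 2*a - 3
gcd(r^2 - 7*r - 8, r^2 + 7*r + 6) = r + 1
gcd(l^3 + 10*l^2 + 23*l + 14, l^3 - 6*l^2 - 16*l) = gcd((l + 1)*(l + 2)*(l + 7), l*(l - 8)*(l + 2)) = l + 2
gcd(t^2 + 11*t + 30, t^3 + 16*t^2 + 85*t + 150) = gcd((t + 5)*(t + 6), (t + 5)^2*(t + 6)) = t^2 + 11*t + 30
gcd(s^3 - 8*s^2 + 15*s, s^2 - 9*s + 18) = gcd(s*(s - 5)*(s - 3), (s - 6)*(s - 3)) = s - 3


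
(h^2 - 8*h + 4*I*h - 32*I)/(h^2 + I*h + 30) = (h^2 + 4*h*(-2 + I) - 32*I)/(h^2 + I*h + 30)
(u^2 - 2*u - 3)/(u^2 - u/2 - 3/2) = 2*(u - 3)/(2*u - 3)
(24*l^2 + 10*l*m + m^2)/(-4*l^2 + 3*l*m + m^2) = (-6*l - m)/(l - m)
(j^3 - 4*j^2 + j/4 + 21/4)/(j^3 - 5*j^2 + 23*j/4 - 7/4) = (2*j^2 - j - 3)/(2*j^2 - 3*j + 1)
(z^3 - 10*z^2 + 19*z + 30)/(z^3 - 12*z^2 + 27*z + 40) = (z - 6)/(z - 8)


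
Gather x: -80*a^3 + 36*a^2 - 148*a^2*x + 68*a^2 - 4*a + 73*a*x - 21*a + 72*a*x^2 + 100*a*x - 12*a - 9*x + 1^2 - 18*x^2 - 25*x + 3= -80*a^3 + 104*a^2 - 37*a + x^2*(72*a - 18) + x*(-148*a^2 + 173*a - 34) + 4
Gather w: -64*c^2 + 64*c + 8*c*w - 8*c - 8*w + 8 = -64*c^2 + 56*c + w*(8*c - 8) + 8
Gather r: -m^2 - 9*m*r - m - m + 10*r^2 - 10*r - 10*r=-m^2 - 2*m + 10*r^2 + r*(-9*m - 20)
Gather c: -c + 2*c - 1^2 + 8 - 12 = c - 5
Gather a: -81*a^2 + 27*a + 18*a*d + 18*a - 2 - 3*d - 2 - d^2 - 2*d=-81*a^2 + a*(18*d + 45) - d^2 - 5*d - 4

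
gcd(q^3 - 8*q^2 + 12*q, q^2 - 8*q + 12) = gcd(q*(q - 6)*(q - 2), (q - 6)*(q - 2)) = q^2 - 8*q + 12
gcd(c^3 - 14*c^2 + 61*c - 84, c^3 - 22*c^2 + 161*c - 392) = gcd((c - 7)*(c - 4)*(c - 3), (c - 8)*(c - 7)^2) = c - 7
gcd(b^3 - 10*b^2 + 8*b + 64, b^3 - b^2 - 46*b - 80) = b^2 - 6*b - 16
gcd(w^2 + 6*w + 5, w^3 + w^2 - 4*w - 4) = w + 1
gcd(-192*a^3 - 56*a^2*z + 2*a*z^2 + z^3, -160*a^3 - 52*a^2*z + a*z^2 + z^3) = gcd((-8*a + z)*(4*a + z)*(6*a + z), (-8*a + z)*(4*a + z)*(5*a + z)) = -32*a^2 - 4*a*z + z^2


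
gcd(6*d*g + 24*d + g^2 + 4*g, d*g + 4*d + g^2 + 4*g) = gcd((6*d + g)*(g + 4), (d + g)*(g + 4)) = g + 4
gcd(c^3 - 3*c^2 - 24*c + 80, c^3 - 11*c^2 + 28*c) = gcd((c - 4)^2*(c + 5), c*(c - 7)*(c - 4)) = c - 4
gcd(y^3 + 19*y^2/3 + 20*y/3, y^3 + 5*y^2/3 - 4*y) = y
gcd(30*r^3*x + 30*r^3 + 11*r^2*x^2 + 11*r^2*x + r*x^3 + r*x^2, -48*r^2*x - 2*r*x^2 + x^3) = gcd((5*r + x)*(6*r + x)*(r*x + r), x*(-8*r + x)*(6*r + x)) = 6*r + x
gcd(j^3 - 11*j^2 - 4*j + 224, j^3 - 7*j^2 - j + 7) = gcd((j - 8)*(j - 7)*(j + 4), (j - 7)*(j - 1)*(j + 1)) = j - 7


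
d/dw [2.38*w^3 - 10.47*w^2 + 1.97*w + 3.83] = 7.14*w^2 - 20.94*w + 1.97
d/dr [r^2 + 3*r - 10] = 2*r + 3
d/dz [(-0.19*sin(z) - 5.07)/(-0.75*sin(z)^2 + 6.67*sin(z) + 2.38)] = (-0.1425*sin(z)^2 - 7.605*sin(z) + 33.3647)*cos(z)/(0.5625*sin(z)^4 - 10.005*sin(z)^3 + 40.9189*sin(z)^2 + 31.7492*sin(z) + 5.6644)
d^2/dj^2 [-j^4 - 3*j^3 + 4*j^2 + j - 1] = -12*j^2 - 18*j + 8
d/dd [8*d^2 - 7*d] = 16*d - 7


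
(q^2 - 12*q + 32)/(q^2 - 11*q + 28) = (q - 8)/(q - 7)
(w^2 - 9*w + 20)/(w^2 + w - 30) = (w - 4)/(w + 6)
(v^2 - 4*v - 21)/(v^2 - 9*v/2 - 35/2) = 2*(v + 3)/(2*v + 5)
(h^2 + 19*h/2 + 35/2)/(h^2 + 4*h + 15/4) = 2*(h + 7)/(2*h + 3)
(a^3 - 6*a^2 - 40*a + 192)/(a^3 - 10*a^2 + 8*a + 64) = (a + 6)/(a + 2)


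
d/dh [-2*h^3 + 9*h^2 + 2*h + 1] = -6*h^2 + 18*h + 2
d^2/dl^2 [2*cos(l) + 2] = -2*cos(l)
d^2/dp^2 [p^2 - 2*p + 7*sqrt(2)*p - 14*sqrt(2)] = 2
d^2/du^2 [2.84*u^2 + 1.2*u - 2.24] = 5.68000000000000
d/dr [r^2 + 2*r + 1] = 2*r + 2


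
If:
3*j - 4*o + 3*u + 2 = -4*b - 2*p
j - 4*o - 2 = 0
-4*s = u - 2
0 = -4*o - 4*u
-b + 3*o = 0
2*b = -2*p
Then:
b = -24/11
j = -10/11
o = -8/11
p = 24/11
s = 7/22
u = 8/11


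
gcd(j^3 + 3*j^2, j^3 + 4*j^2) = j^2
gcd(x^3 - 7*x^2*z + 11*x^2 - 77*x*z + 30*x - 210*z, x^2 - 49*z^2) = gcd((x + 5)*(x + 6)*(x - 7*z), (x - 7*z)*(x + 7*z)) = x - 7*z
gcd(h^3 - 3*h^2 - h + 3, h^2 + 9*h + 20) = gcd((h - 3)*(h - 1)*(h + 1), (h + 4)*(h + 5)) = 1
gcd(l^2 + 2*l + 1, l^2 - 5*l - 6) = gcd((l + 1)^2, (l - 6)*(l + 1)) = l + 1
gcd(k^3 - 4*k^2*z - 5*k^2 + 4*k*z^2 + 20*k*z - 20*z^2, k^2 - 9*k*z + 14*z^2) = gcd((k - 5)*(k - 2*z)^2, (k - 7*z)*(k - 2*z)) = -k + 2*z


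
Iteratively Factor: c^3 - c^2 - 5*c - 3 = (c + 1)*(c^2 - 2*c - 3) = (c - 3)*(c + 1)*(c + 1)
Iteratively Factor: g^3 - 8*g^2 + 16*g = (g - 4)*(g^2 - 4*g) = g*(g - 4)*(g - 4)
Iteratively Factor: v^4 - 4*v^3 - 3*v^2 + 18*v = (v + 2)*(v^3 - 6*v^2 + 9*v) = (v - 3)*(v + 2)*(v^2 - 3*v) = v*(v - 3)*(v + 2)*(v - 3)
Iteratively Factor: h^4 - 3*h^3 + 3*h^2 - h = (h - 1)*(h^3 - 2*h^2 + h) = h*(h - 1)*(h^2 - 2*h + 1) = h*(h - 1)^2*(h - 1)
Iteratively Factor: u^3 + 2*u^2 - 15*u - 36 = (u - 4)*(u^2 + 6*u + 9) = (u - 4)*(u + 3)*(u + 3)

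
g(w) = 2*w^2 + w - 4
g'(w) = 4*w + 1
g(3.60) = 25.52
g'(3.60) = 15.40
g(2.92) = 15.97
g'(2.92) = 12.68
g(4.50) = 41.00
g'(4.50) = 19.00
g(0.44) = -3.17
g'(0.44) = 2.76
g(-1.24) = -2.16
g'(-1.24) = -3.96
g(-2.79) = 8.78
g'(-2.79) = -10.16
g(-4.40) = 30.32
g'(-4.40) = -16.60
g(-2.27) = 4.04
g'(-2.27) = -8.08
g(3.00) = 17.00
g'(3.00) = 13.00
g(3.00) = 17.00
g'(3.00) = 13.00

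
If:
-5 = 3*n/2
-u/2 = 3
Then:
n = -10/3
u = -6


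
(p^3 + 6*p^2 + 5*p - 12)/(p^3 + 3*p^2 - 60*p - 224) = (p^2 + 2*p - 3)/(p^2 - p - 56)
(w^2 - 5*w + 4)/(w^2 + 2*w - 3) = (w - 4)/(w + 3)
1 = 1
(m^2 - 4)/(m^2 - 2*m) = (m + 2)/m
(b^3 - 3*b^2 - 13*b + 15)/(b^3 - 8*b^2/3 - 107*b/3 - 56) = 3*(b^2 - 6*b + 5)/(3*b^2 - 17*b - 56)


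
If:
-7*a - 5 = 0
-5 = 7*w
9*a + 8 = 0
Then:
No Solution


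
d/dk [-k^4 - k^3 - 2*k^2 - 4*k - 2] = -4*k^3 - 3*k^2 - 4*k - 4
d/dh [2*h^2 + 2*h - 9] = 4*h + 2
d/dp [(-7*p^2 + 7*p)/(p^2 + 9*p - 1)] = 7*(-10*p^2 + 2*p - 1)/(p^4 + 18*p^3 + 79*p^2 - 18*p + 1)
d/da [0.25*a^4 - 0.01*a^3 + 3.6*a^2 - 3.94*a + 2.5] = 1.0*a^3 - 0.03*a^2 + 7.2*a - 3.94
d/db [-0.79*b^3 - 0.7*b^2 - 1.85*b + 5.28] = -2.37*b^2 - 1.4*b - 1.85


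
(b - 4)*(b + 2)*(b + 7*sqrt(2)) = b^3 - 2*b^2 + 7*sqrt(2)*b^2 - 14*sqrt(2)*b - 8*b - 56*sqrt(2)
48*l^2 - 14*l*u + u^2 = (-8*l + u)*(-6*l + u)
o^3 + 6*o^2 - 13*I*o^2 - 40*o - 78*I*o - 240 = (o + 6)*(o - 8*I)*(o - 5*I)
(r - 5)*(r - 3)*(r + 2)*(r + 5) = r^4 - r^3 - 31*r^2 + 25*r + 150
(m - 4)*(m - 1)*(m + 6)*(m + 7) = m^4 + 8*m^3 - 19*m^2 - 158*m + 168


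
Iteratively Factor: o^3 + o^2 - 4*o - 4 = (o - 2)*(o^2 + 3*o + 2) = (o - 2)*(o + 2)*(o + 1)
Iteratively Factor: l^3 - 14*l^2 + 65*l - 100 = (l - 5)*(l^2 - 9*l + 20) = (l - 5)*(l - 4)*(l - 5)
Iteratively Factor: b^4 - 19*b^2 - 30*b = (b + 3)*(b^3 - 3*b^2 - 10*b) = b*(b + 3)*(b^2 - 3*b - 10) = b*(b - 5)*(b + 3)*(b + 2)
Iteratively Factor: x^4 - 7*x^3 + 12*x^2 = (x)*(x^3 - 7*x^2 + 12*x) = x*(x - 4)*(x^2 - 3*x) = x*(x - 4)*(x - 3)*(x)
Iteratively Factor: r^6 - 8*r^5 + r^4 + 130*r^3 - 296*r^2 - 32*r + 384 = (r - 4)*(r^5 - 4*r^4 - 15*r^3 + 70*r^2 - 16*r - 96) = (r - 4)^2*(r^4 - 15*r^2 + 10*r + 24) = (r - 4)^2*(r - 2)*(r^3 + 2*r^2 - 11*r - 12) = (r - 4)^2*(r - 2)*(r + 4)*(r^2 - 2*r - 3) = (r - 4)^2*(r - 2)*(r + 1)*(r + 4)*(r - 3)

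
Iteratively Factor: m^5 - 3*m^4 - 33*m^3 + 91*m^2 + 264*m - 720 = (m - 5)*(m^4 + 2*m^3 - 23*m^2 - 24*m + 144) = (m - 5)*(m - 3)*(m^3 + 5*m^2 - 8*m - 48) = (m - 5)*(m - 3)*(m + 4)*(m^2 + m - 12) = (m - 5)*(m - 3)*(m + 4)^2*(m - 3)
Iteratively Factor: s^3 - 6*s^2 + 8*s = (s - 2)*(s^2 - 4*s) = s*(s - 2)*(s - 4)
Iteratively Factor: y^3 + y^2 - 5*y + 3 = (y + 3)*(y^2 - 2*y + 1) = (y - 1)*(y + 3)*(y - 1)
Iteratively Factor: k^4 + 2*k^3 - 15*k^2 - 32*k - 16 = (k + 4)*(k^3 - 2*k^2 - 7*k - 4) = (k + 1)*(k + 4)*(k^2 - 3*k - 4) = (k - 4)*(k + 1)*(k + 4)*(k + 1)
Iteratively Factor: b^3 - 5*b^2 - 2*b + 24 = (b - 4)*(b^2 - b - 6) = (b - 4)*(b + 2)*(b - 3)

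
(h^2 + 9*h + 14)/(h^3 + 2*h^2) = (h + 7)/h^2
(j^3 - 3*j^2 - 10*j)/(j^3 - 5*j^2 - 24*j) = (-j^2 + 3*j + 10)/(-j^2 + 5*j + 24)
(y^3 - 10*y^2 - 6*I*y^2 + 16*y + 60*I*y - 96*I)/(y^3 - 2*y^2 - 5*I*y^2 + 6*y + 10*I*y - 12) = (y - 8)/(y + I)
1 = 1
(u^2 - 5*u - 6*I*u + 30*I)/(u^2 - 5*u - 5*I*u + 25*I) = (u - 6*I)/(u - 5*I)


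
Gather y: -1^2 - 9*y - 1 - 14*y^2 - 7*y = -14*y^2 - 16*y - 2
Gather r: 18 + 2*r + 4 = 2*r + 22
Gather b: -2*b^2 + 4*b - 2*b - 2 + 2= -2*b^2 + 2*b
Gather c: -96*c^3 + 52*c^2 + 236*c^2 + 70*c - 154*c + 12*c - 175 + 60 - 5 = -96*c^3 + 288*c^2 - 72*c - 120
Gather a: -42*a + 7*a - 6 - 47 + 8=-35*a - 45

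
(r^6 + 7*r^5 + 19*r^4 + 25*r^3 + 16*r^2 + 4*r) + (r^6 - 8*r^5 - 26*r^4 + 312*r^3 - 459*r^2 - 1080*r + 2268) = 2*r^6 - r^5 - 7*r^4 + 337*r^3 - 443*r^2 - 1076*r + 2268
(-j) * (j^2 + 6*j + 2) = -j^3 - 6*j^2 - 2*j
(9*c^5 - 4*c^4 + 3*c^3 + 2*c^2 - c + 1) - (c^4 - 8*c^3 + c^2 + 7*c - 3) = 9*c^5 - 5*c^4 + 11*c^3 + c^2 - 8*c + 4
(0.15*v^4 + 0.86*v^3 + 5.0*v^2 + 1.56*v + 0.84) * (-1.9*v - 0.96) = -0.285*v^5 - 1.778*v^4 - 10.3256*v^3 - 7.764*v^2 - 3.0936*v - 0.8064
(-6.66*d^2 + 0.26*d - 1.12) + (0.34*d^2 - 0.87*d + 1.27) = -6.32*d^2 - 0.61*d + 0.15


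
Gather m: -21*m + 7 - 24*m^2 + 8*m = -24*m^2 - 13*m + 7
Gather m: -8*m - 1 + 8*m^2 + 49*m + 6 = 8*m^2 + 41*m + 5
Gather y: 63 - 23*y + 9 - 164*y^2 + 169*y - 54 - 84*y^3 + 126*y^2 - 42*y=-84*y^3 - 38*y^2 + 104*y + 18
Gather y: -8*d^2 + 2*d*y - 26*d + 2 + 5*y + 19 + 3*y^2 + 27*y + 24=-8*d^2 - 26*d + 3*y^2 + y*(2*d + 32) + 45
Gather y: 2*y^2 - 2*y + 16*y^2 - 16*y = 18*y^2 - 18*y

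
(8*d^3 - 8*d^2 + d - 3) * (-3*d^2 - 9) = -24*d^5 + 24*d^4 - 75*d^3 + 81*d^2 - 9*d + 27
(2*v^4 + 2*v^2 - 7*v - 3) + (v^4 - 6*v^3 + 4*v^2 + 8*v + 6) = 3*v^4 - 6*v^3 + 6*v^2 + v + 3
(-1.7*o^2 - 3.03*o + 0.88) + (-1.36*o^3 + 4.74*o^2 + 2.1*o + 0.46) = -1.36*o^3 + 3.04*o^2 - 0.93*o + 1.34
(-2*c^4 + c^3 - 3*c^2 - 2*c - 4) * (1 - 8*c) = 16*c^5 - 10*c^4 + 25*c^3 + 13*c^2 + 30*c - 4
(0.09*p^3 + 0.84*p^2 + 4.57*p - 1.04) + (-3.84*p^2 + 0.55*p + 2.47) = 0.09*p^3 - 3.0*p^2 + 5.12*p + 1.43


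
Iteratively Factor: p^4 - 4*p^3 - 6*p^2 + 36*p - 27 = (p + 3)*(p^3 - 7*p^2 + 15*p - 9) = (p - 3)*(p + 3)*(p^2 - 4*p + 3) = (p - 3)*(p - 1)*(p + 3)*(p - 3)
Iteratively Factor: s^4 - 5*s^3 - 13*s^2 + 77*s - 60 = (s - 1)*(s^3 - 4*s^2 - 17*s + 60) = (s - 1)*(s + 4)*(s^2 - 8*s + 15) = (s - 5)*(s - 1)*(s + 4)*(s - 3)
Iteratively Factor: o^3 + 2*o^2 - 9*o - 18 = (o + 3)*(o^2 - o - 6) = (o + 2)*(o + 3)*(o - 3)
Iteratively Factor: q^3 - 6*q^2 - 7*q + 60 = (q + 3)*(q^2 - 9*q + 20) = (q - 4)*(q + 3)*(q - 5)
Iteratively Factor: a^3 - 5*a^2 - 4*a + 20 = (a + 2)*(a^2 - 7*a + 10) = (a - 2)*(a + 2)*(a - 5)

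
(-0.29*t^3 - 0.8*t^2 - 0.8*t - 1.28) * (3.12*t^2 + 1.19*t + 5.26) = -0.9048*t^5 - 2.8411*t^4 - 4.9734*t^3 - 9.1536*t^2 - 5.7312*t - 6.7328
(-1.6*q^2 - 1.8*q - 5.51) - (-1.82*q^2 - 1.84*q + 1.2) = 0.22*q^2 + 0.04*q - 6.71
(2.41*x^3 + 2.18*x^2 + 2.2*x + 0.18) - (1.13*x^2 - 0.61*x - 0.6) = 2.41*x^3 + 1.05*x^2 + 2.81*x + 0.78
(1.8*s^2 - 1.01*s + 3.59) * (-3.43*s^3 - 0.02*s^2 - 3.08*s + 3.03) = -6.174*s^5 + 3.4283*s^4 - 17.8375*s^3 + 8.493*s^2 - 14.1175*s + 10.8777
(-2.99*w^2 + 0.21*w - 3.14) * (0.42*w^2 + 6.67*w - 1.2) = -1.2558*w^4 - 19.8551*w^3 + 3.6699*w^2 - 21.1958*w + 3.768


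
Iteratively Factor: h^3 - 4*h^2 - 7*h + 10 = (h - 5)*(h^2 + h - 2) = (h - 5)*(h + 2)*(h - 1)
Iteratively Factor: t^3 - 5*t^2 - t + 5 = (t - 1)*(t^2 - 4*t - 5) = (t - 1)*(t + 1)*(t - 5)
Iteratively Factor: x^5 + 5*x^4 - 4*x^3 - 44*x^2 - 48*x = (x + 4)*(x^4 + x^3 - 8*x^2 - 12*x) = x*(x + 4)*(x^3 + x^2 - 8*x - 12) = x*(x + 2)*(x + 4)*(x^2 - x - 6) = x*(x + 2)^2*(x + 4)*(x - 3)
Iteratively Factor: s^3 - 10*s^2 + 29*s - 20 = (s - 4)*(s^2 - 6*s + 5) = (s - 4)*(s - 1)*(s - 5)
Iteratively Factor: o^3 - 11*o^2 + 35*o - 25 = (o - 5)*(o^2 - 6*o + 5) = (o - 5)*(o - 1)*(o - 5)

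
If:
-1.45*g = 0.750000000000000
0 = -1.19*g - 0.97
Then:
No Solution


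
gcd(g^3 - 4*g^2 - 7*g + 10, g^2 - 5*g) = g - 5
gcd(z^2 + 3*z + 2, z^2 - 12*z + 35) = 1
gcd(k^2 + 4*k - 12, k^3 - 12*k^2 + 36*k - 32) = k - 2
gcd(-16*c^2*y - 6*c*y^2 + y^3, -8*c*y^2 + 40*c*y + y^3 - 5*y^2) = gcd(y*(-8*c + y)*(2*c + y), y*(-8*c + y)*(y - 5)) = -8*c*y + y^2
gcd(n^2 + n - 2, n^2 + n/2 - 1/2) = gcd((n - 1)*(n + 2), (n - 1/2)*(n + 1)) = 1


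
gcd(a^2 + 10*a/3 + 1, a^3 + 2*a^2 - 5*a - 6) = a + 3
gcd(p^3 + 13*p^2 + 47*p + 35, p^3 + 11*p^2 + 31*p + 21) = p^2 + 8*p + 7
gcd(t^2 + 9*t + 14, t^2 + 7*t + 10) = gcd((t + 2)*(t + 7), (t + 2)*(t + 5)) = t + 2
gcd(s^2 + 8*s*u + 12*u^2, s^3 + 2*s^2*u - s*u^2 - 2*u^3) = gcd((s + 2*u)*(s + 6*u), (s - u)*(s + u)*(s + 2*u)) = s + 2*u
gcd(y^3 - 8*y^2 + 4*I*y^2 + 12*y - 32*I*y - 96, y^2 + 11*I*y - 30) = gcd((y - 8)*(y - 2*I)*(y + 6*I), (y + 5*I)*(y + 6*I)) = y + 6*I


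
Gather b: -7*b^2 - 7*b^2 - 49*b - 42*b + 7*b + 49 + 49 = -14*b^2 - 84*b + 98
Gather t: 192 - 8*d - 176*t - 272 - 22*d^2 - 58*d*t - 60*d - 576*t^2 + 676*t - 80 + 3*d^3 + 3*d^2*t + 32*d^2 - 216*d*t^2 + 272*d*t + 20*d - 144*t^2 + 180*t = 3*d^3 + 10*d^2 - 48*d + t^2*(-216*d - 720) + t*(3*d^2 + 214*d + 680) - 160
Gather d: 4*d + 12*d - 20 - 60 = 16*d - 80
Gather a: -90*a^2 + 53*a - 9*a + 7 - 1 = -90*a^2 + 44*a + 6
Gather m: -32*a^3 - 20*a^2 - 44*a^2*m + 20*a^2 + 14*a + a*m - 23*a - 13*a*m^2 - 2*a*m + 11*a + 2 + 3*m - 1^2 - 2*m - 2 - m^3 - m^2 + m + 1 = -32*a^3 + 2*a - m^3 + m^2*(-13*a - 1) + m*(-44*a^2 - a + 2)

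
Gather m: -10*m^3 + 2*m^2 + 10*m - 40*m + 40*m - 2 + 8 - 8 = -10*m^3 + 2*m^2 + 10*m - 2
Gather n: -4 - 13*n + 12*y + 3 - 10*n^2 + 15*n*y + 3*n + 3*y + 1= -10*n^2 + n*(15*y - 10) + 15*y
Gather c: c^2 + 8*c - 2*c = c^2 + 6*c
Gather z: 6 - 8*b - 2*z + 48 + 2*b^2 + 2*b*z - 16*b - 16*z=2*b^2 - 24*b + z*(2*b - 18) + 54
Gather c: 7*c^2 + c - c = 7*c^2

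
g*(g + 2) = g^2 + 2*g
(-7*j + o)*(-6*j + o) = 42*j^2 - 13*j*o + o^2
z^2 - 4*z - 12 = (z - 6)*(z + 2)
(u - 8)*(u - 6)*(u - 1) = u^3 - 15*u^2 + 62*u - 48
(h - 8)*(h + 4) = h^2 - 4*h - 32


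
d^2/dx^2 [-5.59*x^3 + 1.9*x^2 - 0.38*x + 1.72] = 3.8 - 33.54*x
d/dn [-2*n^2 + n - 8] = 1 - 4*n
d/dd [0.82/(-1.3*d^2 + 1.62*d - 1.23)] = (2.132*d - 1.3284)/(1.3*d^2 - 1.62*d + 1.23)^2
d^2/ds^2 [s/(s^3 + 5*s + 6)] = 2*(s*(3*s^2 + 5)^2 - (6*s^2 + 5)*(s^3 + 5*s + 6))/(s^3 + 5*s + 6)^3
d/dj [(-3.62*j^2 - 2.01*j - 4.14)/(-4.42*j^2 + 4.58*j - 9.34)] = (-25.4638*j^2 + 31.024*j + 37.7346)/(19.5364*j^4 - 40.4872*j^3 + 103.542*j^2 - 85.5544*j + 87.2356)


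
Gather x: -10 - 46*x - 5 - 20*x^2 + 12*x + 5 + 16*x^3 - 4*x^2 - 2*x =16*x^3 - 24*x^2 - 36*x - 10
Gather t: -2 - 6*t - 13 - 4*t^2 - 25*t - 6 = -4*t^2 - 31*t - 21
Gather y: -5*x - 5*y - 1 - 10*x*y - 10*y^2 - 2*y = -5*x - 10*y^2 + y*(-10*x - 7) - 1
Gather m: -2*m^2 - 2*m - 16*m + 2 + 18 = -2*m^2 - 18*m + 20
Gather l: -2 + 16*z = 16*z - 2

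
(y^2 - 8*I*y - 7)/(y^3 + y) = (y - 7*I)/(y*(y + I))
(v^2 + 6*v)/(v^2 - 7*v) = (v + 6)/(v - 7)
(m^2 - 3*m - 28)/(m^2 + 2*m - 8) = (m - 7)/(m - 2)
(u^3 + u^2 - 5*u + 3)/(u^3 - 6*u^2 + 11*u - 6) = (u^2 + 2*u - 3)/(u^2 - 5*u + 6)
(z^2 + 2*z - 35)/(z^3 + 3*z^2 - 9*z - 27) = (z^2 + 2*z - 35)/(z^3 + 3*z^2 - 9*z - 27)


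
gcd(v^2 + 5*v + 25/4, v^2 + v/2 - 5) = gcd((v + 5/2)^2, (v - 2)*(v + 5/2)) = v + 5/2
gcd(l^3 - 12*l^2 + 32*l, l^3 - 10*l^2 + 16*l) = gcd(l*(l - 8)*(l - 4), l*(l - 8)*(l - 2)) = l^2 - 8*l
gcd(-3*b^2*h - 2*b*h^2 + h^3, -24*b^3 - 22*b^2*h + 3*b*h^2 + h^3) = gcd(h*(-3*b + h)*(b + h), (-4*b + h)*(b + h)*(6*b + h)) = b + h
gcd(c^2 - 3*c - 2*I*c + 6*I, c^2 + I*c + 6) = c - 2*I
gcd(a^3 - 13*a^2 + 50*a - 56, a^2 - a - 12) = a - 4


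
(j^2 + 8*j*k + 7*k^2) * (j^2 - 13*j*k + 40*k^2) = j^4 - 5*j^3*k - 57*j^2*k^2 + 229*j*k^3 + 280*k^4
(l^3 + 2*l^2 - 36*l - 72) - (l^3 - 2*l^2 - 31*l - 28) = 4*l^2 - 5*l - 44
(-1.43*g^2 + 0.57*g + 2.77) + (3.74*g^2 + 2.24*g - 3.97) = 2.31*g^2 + 2.81*g - 1.2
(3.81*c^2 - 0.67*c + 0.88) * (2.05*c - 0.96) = 7.8105*c^3 - 5.0311*c^2 + 2.4472*c - 0.8448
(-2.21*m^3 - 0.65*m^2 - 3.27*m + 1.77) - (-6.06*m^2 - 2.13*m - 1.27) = -2.21*m^3 + 5.41*m^2 - 1.14*m + 3.04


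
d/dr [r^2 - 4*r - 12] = 2*r - 4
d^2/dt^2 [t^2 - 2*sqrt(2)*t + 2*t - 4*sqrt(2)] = 2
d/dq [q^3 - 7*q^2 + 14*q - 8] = 3*q^2 - 14*q + 14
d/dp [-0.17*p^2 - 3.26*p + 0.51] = -0.34*p - 3.26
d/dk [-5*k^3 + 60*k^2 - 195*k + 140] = -15*k^2 + 120*k - 195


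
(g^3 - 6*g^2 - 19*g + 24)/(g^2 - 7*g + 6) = (g^2 - 5*g - 24)/(g - 6)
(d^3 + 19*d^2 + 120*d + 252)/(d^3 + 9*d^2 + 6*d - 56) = (d^2 + 12*d + 36)/(d^2 + 2*d - 8)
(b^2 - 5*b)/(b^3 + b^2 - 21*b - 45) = b/(b^2 + 6*b + 9)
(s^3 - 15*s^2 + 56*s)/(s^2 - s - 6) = s*(-s^2 + 15*s - 56)/(-s^2 + s + 6)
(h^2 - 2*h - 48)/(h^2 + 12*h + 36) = (h - 8)/(h + 6)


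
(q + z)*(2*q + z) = 2*q^2 + 3*q*z + z^2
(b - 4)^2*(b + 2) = b^3 - 6*b^2 + 32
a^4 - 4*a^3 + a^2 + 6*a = a*(a - 3)*(a - 2)*(a + 1)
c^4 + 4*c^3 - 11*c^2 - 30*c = c*(c - 3)*(c + 2)*(c + 5)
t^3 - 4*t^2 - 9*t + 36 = (t - 4)*(t - 3)*(t + 3)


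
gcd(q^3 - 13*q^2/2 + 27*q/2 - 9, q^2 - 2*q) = q - 2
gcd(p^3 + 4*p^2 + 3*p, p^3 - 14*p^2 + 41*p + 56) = p + 1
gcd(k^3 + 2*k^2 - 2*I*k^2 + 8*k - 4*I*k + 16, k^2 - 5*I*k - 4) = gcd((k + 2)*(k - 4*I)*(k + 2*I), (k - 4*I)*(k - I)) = k - 4*I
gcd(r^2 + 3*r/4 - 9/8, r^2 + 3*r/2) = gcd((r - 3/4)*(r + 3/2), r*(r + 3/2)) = r + 3/2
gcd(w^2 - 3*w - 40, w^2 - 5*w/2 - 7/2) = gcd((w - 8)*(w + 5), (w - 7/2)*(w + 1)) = 1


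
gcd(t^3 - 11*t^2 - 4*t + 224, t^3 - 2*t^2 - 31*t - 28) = t^2 - 3*t - 28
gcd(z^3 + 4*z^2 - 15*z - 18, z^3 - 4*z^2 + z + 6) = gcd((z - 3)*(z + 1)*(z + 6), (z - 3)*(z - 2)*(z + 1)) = z^2 - 2*z - 3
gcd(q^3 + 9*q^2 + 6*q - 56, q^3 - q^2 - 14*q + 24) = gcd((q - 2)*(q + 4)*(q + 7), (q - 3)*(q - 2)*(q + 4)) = q^2 + 2*q - 8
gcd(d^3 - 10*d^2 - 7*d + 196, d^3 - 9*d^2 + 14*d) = d - 7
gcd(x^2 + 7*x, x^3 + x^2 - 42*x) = x^2 + 7*x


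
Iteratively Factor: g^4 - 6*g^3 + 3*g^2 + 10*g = (g + 1)*(g^3 - 7*g^2 + 10*g) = (g - 5)*(g + 1)*(g^2 - 2*g) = (g - 5)*(g - 2)*(g + 1)*(g)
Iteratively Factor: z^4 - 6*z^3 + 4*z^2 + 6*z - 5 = (z - 1)*(z^3 - 5*z^2 - z + 5) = (z - 1)*(z + 1)*(z^2 - 6*z + 5) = (z - 1)^2*(z + 1)*(z - 5)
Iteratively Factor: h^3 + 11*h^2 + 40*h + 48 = (h + 4)*(h^2 + 7*h + 12) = (h + 4)^2*(h + 3)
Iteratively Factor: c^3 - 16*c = (c - 4)*(c^2 + 4*c) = (c - 4)*(c + 4)*(c)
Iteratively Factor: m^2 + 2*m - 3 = (m + 3)*(m - 1)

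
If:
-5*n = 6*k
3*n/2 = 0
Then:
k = 0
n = 0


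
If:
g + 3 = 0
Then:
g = -3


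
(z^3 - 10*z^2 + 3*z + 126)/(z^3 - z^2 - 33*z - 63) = (z - 6)/(z + 3)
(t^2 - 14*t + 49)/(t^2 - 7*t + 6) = (t^2 - 14*t + 49)/(t^2 - 7*t + 6)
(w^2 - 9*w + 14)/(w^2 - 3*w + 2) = (w - 7)/(w - 1)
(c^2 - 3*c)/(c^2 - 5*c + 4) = c*(c - 3)/(c^2 - 5*c + 4)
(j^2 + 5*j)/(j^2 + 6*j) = (j + 5)/(j + 6)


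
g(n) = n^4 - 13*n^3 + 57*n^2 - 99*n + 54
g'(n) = 4*n^3 - 39*n^2 + 114*n - 99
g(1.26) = -3.73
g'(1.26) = -9.27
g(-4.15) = 2672.30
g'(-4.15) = -1529.67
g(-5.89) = 6474.48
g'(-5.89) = -2940.80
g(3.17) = -0.18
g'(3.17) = -2.11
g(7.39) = 171.18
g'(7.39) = 227.92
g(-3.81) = 2188.31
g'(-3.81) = -1320.69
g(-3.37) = 1661.50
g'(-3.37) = -1079.19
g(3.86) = -4.53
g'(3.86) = -9.99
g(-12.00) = 52650.00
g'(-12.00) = -13995.00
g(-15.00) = 108864.00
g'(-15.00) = -24084.00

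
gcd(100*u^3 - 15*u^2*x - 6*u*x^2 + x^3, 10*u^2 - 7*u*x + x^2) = -5*u + x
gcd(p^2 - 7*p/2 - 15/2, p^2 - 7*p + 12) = 1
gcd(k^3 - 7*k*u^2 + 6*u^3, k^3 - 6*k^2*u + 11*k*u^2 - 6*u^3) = k^2 - 3*k*u + 2*u^2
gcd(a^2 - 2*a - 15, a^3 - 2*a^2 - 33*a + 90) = a - 5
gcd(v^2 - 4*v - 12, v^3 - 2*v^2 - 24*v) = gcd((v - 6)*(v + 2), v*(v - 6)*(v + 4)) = v - 6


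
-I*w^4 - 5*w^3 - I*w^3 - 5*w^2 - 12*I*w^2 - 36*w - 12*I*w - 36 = (w - 6*I)*(w - 2*I)*(w + 3*I)*(-I*w - I)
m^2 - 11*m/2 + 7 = (m - 7/2)*(m - 2)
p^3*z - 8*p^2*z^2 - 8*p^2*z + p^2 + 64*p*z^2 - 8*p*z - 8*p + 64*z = (p - 8)*(p - 8*z)*(p*z + 1)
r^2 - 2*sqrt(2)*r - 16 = (r - 4*sqrt(2))*(r + 2*sqrt(2))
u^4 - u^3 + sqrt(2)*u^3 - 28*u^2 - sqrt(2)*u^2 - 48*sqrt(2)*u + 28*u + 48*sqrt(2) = (u - 1)*(u - 4*sqrt(2))*(u + 2*sqrt(2))*(u + 3*sqrt(2))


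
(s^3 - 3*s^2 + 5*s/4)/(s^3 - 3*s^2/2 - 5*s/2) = (s - 1/2)/(s + 1)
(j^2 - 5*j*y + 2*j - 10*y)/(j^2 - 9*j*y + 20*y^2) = (-j - 2)/(-j + 4*y)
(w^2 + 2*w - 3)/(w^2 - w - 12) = (w - 1)/(w - 4)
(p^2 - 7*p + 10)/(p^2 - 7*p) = (p^2 - 7*p + 10)/(p*(p - 7))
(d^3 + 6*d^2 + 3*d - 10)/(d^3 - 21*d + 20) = (d + 2)/(d - 4)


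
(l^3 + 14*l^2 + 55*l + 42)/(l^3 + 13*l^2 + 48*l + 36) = (l + 7)/(l + 6)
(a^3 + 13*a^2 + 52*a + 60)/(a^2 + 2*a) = a + 11 + 30/a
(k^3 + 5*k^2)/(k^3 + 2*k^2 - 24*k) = k*(k + 5)/(k^2 + 2*k - 24)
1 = 1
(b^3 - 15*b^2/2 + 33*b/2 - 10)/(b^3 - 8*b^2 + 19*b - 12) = (b - 5/2)/(b - 3)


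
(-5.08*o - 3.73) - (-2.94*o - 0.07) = -2.14*o - 3.66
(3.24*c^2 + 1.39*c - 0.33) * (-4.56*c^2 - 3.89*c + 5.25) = -14.7744*c^4 - 18.942*c^3 + 13.1077*c^2 + 8.5812*c - 1.7325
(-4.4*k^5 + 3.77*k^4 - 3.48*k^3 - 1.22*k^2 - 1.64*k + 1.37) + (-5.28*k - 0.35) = -4.4*k^5 + 3.77*k^4 - 3.48*k^3 - 1.22*k^2 - 6.92*k + 1.02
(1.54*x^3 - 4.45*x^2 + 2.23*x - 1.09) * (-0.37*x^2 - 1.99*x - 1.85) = -0.5698*x^5 - 1.4181*x^4 + 5.1814*x^3 + 4.1981*x^2 - 1.9564*x + 2.0165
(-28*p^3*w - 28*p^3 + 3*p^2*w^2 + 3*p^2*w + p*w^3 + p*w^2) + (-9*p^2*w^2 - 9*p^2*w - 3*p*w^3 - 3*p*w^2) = -28*p^3*w - 28*p^3 - 6*p^2*w^2 - 6*p^2*w - 2*p*w^3 - 2*p*w^2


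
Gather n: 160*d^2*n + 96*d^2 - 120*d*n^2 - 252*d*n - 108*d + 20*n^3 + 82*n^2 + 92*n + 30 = 96*d^2 - 108*d + 20*n^3 + n^2*(82 - 120*d) + n*(160*d^2 - 252*d + 92) + 30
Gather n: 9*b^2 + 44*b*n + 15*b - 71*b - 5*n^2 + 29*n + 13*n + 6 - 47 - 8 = 9*b^2 - 56*b - 5*n^2 + n*(44*b + 42) - 49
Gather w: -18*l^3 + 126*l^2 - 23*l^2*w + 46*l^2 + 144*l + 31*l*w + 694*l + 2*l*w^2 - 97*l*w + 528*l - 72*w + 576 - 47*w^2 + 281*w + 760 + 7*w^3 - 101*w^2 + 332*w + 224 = -18*l^3 + 172*l^2 + 1366*l + 7*w^3 + w^2*(2*l - 148) + w*(-23*l^2 - 66*l + 541) + 1560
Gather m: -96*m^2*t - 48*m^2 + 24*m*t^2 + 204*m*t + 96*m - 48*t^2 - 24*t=m^2*(-96*t - 48) + m*(24*t^2 + 204*t + 96) - 48*t^2 - 24*t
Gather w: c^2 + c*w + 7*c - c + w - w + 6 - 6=c^2 + c*w + 6*c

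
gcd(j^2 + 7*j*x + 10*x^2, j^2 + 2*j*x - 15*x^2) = j + 5*x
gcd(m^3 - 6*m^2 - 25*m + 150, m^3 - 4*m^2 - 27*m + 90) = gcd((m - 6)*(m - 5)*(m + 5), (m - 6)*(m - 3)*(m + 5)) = m^2 - m - 30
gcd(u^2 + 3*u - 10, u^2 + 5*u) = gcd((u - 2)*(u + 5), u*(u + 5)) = u + 5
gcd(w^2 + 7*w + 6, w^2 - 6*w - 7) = w + 1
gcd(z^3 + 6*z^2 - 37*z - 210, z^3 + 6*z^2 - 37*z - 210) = z^3 + 6*z^2 - 37*z - 210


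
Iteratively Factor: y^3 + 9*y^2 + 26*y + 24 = (y + 2)*(y^2 + 7*y + 12) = (y + 2)*(y + 3)*(y + 4)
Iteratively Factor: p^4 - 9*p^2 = (p + 3)*(p^3 - 3*p^2) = p*(p + 3)*(p^2 - 3*p) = p^2*(p + 3)*(p - 3)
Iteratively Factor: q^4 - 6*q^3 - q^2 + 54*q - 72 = (q - 4)*(q^3 - 2*q^2 - 9*q + 18) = (q - 4)*(q - 3)*(q^2 + q - 6) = (q - 4)*(q - 3)*(q - 2)*(q + 3)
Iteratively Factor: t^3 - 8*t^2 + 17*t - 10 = (t - 1)*(t^2 - 7*t + 10) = (t - 2)*(t - 1)*(t - 5)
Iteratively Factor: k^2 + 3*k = (k + 3)*(k)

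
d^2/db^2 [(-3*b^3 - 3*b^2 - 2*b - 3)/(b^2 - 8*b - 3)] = 2*(-227*b^3 - 252*b^2 - 27*b - 180)/(b^6 - 24*b^5 + 183*b^4 - 368*b^3 - 549*b^2 - 216*b - 27)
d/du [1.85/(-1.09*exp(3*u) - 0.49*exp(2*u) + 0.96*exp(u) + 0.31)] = (6.0495*exp(2*u) + 1.813*exp(u) - 1.776)*exp(u)/(1.09*exp(3*u) + 0.49*exp(2*u) - 0.96*exp(u) - 0.31)^2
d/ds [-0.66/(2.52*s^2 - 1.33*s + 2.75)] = (3.3264*s - 0.8778)/(2.52*s^2 - 1.33*s + 2.75)^2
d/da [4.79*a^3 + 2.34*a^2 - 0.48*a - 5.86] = 14.37*a^2 + 4.68*a - 0.48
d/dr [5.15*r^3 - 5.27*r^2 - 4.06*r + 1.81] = 15.45*r^2 - 10.54*r - 4.06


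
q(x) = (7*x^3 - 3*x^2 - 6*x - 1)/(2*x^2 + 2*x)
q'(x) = (-4*x - 2)*(7*x^3 - 3*x^2 - 6*x - 1)/(2*x^2 + 2*x)^2 + (21*x^2 - 6*x - 6)/(2*x^2 + 2*x) = (7*x^4 + 14*x^3 + 3*x^2 + 2*x + 1)/(2*x^2*(x^2 + 2*x + 1))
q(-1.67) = -14.28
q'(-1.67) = -1.89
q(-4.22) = -20.43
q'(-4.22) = 3.29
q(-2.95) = -16.44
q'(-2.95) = 2.90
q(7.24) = 20.57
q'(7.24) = 3.47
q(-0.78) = 4.27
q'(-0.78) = -47.33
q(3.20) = 6.64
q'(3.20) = 3.41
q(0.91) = -1.06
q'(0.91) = 3.42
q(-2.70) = -15.74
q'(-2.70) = 2.70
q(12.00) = 37.15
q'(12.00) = 3.49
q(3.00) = 5.96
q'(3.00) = 3.40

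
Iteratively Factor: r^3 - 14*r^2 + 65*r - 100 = (r - 5)*(r^2 - 9*r + 20) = (r - 5)*(r - 4)*(r - 5)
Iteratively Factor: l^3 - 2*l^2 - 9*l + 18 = (l - 3)*(l^2 + l - 6) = (l - 3)*(l + 3)*(l - 2)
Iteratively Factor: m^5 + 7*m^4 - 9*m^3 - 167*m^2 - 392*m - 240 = (m + 3)*(m^4 + 4*m^3 - 21*m^2 - 104*m - 80) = (m + 3)*(m + 4)*(m^3 - 21*m - 20) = (m + 3)*(m + 4)^2*(m^2 - 4*m - 5) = (m + 1)*(m + 3)*(m + 4)^2*(m - 5)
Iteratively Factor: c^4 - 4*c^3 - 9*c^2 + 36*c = (c)*(c^3 - 4*c^2 - 9*c + 36) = c*(c - 4)*(c^2 - 9) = c*(c - 4)*(c + 3)*(c - 3)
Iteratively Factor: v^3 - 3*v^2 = (v)*(v^2 - 3*v) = v*(v - 3)*(v)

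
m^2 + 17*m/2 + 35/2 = (m + 7/2)*(m + 5)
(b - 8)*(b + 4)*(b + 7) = b^3 + 3*b^2 - 60*b - 224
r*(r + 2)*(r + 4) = r^3 + 6*r^2 + 8*r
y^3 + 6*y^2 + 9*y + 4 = (y + 1)^2*(y + 4)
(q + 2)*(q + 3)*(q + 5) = q^3 + 10*q^2 + 31*q + 30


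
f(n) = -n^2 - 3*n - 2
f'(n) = -2*n - 3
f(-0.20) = -1.44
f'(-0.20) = -2.60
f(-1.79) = 0.17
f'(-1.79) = 0.58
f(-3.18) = -2.57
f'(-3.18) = 3.36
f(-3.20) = -2.64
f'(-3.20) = 3.40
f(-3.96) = -5.80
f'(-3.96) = 4.92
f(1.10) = -6.51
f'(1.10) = -5.20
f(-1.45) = 0.25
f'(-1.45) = -0.10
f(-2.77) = -1.36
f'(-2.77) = 2.54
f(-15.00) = -182.00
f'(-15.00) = 27.00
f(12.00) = -182.00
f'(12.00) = -27.00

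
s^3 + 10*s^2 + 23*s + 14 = (s + 1)*(s + 2)*(s + 7)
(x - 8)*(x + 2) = x^2 - 6*x - 16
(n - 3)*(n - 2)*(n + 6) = n^3 + n^2 - 24*n + 36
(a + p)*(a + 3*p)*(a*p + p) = a^3*p + 4*a^2*p^2 + a^2*p + 3*a*p^3 + 4*a*p^2 + 3*p^3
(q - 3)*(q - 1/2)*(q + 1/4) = q^3 - 13*q^2/4 + 5*q/8 + 3/8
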